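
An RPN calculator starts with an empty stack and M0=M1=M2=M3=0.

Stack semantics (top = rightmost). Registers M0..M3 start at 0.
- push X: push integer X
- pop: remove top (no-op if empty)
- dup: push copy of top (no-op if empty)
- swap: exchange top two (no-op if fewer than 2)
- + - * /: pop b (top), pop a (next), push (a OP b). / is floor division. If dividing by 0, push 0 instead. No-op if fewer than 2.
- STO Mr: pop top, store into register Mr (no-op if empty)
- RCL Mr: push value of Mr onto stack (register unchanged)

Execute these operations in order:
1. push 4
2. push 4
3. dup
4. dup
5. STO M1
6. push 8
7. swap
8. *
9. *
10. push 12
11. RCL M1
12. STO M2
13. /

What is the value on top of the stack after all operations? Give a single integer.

After op 1 (push 4): stack=[4] mem=[0,0,0,0]
After op 2 (push 4): stack=[4,4] mem=[0,0,0,0]
After op 3 (dup): stack=[4,4,4] mem=[0,0,0,0]
After op 4 (dup): stack=[4,4,4,4] mem=[0,0,0,0]
After op 5 (STO M1): stack=[4,4,4] mem=[0,4,0,0]
After op 6 (push 8): stack=[4,4,4,8] mem=[0,4,0,0]
After op 7 (swap): stack=[4,4,8,4] mem=[0,4,0,0]
After op 8 (*): stack=[4,4,32] mem=[0,4,0,0]
After op 9 (*): stack=[4,128] mem=[0,4,0,0]
After op 10 (push 12): stack=[4,128,12] mem=[0,4,0,0]
After op 11 (RCL M1): stack=[4,128,12,4] mem=[0,4,0,0]
After op 12 (STO M2): stack=[4,128,12] mem=[0,4,4,0]
After op 13 (/): stack=[4,10] mem=[0,4,4,0]

Answer: 10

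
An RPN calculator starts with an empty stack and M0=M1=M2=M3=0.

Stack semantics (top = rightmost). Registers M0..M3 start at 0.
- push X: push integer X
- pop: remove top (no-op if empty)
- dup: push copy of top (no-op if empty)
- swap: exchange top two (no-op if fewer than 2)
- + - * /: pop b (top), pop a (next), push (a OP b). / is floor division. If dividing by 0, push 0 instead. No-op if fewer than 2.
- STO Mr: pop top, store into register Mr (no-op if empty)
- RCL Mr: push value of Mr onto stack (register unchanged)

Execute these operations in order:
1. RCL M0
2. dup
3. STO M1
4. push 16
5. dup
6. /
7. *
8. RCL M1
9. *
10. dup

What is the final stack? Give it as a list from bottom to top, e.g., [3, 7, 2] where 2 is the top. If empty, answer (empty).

Answer: [0, 0]

Derivation:
After op 1 (RCL M0): stack=[0] mem=[0,0,0,0]
After op 2 (dup): stack=[0,0] mem=[0,0,0,0]
After op 3 (STO M1): stack=[0] mem=[0,0,0,0]
After op 4 (push 16): stack=[0,16] mem=[0,0,0,0]
After op 5 (dup): stack=[0,16,16] mem=[0,0,0,0]
After op 6 (/): stack=[0,1] mem=[0,0,0,0]
After op 7 (*): stack=[0] mem=[0,0,0,0]
After op 8 (RCL M1): stack=[0,0] mem=[0,0,0,0]
After op 9 (*): stack=[0] mem=[0,0,0,0]
After op 10 (dup): stack=[0,0] mem=[0,0,0,0]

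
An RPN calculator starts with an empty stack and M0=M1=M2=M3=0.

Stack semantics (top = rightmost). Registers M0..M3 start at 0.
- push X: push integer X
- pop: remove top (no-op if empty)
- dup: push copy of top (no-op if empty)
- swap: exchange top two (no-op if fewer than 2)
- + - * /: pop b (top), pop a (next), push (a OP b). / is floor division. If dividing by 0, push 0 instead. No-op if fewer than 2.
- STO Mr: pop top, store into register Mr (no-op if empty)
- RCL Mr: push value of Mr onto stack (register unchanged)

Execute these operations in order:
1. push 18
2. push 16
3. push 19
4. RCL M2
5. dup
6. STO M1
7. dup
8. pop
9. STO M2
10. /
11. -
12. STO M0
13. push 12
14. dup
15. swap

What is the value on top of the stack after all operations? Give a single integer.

Answer: 12

Derivation:
After op 1 (push 18): stack=[18] mem=[0,0,0,0]
After op 2 (push 16): stack=[18,16] mem=[0,0,0,0]
After op 3 (push 19): stack=[18,16,19] mem=[0,0,0,0]
After op 4 (RCL M2): stack=[18,16,19,0] mem=[0,0,0,0]
After op 5 (dup): stack=[18,16,19,0,0] mem=[0,0,0,0]
After op 6 (STO M1): stack=[18,16,19,0] mem=[0,0,0,0]
After op 7 (dup): stack=[18,16,19,0,0] mem=[0,0,0,0]
After op 8 (pop): stack=[18,16,19,0] mem=[0,0,0,0]
After op 9 (STO M2): stack=[18,16,19] mem=[0,0,0,0]
After op 10 (/): stack=[18,0] mem=[0,0,0,0]
After op 11 (-): stack=[18] mem=[0,0,0,0]
After op 12 (STO M0): stack=[empty] mem=[18,0,0,0]
After op 13 (push 12): stack=[12] mem=[18,0,0,0]
After op 14 (dup): stack=[12,12] mem=[18,0,0,0]
After op 15 (swap): stack=[12,12] mem=[18,0,0,0]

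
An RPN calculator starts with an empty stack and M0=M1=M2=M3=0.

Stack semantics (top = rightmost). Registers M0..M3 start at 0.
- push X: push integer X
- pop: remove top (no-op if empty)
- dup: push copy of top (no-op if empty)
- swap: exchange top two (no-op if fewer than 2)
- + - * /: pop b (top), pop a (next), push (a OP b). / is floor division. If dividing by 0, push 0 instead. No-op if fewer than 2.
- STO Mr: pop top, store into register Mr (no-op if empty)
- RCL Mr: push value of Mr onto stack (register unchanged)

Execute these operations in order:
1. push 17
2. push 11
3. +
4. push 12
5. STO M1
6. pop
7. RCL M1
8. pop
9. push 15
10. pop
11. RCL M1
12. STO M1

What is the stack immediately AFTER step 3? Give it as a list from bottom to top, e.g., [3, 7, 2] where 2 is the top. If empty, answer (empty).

After op 1 (push 17): stack=[17] mem=[0,0,0,0]
After op 2 (push 11): stack=[17,11] mem=[0,0,0,0]
After op 3 (+): stack=[28] mem=[0,0,0,0]

[28]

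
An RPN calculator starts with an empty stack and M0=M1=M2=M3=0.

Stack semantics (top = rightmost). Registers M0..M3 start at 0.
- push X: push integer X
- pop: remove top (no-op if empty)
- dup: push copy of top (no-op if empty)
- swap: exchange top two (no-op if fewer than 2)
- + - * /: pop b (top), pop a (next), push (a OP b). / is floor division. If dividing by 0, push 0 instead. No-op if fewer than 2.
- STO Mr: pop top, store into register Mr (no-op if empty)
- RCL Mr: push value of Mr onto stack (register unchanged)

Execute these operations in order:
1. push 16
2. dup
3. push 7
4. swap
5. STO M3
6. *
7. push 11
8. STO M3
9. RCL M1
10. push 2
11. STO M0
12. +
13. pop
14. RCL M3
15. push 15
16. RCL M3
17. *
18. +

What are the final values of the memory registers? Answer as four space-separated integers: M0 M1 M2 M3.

Answer: 2 0 0 11

Derivation:
After op 1 (push 16): stack=[16] mem=[0,0,0,0]
After op 2 (dup): stack=[16,16] mem=[0,0,0,0]
After op 3 (push 7): stack=[16,16,7] mem=[0,0,0,0]
After op 4 (swap): stack=[16,7,16] mem=[0,0,0,0]
After op 5 (STO M3): stack=[16,7] mem=[0,0,0,16]
After op 6 (*): stack=[112] mem=[0,0,0,16]
After op 7 (push 11): stack=[112,11] mem=[0,0,0,16]
After op 8 (STO M3): stack=[112] mem=[0,0,0,11]
After op 9 (RCL M1): stack=[112,0] mem=[0,0,0,11]
After op 10 (push 2): stack=[112,0,2] mem=[0,0,0,11]
After op 11 (STO M0): stack=[112,0] mem=[2,0,0,11]
After op 12 (+): stack=[112] mem=[2,0,0,11]
After op 13 (pop): stack=[empty] mem=[2,0,0,11]
After op 14 (RCL M3): stack=[11] mem=[2,0,0,11]
After op 15 (push 15): stack=[11,15] mem=[2,0,0,11]
After op 16 (RCL M3): stack=[11,15,11] mem=[2,0,0,11]
After op 17 (*): stack=[11,165] mem=[2,0,0,11]
After op 18 (+): stack=[176] mem=[2,0,0,11]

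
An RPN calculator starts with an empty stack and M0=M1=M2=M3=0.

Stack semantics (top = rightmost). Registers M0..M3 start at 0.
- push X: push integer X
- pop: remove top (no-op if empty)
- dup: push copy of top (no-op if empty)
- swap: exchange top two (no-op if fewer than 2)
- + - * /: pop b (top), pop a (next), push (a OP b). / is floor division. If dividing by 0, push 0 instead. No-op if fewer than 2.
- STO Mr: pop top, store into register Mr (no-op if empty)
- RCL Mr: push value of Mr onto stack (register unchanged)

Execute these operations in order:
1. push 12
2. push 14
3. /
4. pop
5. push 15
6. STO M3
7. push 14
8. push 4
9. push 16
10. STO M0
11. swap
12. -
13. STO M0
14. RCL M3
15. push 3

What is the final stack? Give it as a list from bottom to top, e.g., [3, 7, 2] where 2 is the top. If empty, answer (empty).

After op 1 (push 12): stack=[12] mem=[0,0,0,0]
After op 2 (push 14): stack=[12,14] mem=[0,0,0,0]
After op 3 (/): stack=[0] mem=[0,0,0,0]
After op 4 (pop): stack=[empty] mem=[0,0,0,0]
After op 5 (push 15): stack=[15] mem=[0,0,0,0]
After op 6 (STO M3): stack=[empty] mem=[0,0,0,15]
After op 7 (push 14): stack=[14] mem=[0,0,0,15]
After op 8 (push 4): stack=[14,4] mem=[0,0,0,15]
After op 9 (push 16): stack=[14,4,16] mem=[0,0,0,15]
After op 10 (STO M0): stack=[14,4] mem=[16,0,0,15]
After op 11 (swap): stack=[4,14] mem=[16,0,0,15]
After op 12 (-): stack=[-10] mem=[16,0,0,15]
After op 13 (STO M0): stack=[empty] mem=[-10,0,0,15]
After op 14 (RCL M3): stack=[15] mem=[-10,0,0,15]
After op 15 (push 3): stack=[15,3] mem=[-10,0,0,15]

Answer: [15, 3]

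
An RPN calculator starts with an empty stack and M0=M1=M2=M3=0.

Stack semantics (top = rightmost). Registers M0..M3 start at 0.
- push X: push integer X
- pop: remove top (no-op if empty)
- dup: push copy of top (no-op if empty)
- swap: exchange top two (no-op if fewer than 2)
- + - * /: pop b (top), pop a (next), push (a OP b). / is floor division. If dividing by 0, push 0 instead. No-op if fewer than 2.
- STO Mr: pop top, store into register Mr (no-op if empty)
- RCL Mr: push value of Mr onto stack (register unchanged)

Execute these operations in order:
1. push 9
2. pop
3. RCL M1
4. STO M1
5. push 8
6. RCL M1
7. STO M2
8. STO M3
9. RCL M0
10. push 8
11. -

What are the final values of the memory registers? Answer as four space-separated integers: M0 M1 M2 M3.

After op 1 (push 9): stack=[9] mem=[0,0,0,0]
After op 2 (pop): stack=[empty] mem=[0,0,0,0]
After op 3 (RCL M1): stack=[0] mem=[0,0,0,0]
After op 4 (STO M1): stack=[empty] mem=[0,0,0,0]
After op 5 (push 8): stack=[8] mem=[0,0,0,0]
After op 6 (RCL M1): stack=[8,0] mem=[0,0,0,0]
After op 7 (STO M2): stack=[8] mem=[0,0,0,0]
After op 8 (STO M3): stack=[empty] mem=[0,0,0,8]
After op 9 (RCL M0): stack=[0] mem=[0,0,0,8]
After op 10 (push 8): stack=[0,8] mem=[0,0,0,8]
After op 11 (-): stack=[-8] mem=[0,0,0,8]

Answer: 0 0 0 8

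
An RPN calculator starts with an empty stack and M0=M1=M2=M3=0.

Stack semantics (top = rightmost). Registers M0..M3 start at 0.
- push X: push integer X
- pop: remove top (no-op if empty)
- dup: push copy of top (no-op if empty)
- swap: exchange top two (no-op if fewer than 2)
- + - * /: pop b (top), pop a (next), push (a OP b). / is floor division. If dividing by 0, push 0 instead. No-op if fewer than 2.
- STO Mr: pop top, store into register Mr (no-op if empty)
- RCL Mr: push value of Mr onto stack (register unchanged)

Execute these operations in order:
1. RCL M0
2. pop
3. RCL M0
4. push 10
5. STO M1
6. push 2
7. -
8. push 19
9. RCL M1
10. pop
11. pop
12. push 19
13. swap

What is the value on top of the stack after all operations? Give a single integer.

Answer: -2

Derivation:
After op 1 (RCL M0): stack=[0] mem=[0,0,0,0]
After op 2 (pop): stack=[empty] mem=[0,0,0,0]
After op 3 (RCL M0): stack=[0] mem=[0,0,0,0]
After op 4 (push 10): stack=[0,10] mem=[0,0,0,0]
After op 5 (STO M1): stack=[0] mem=[0,10,0,0]
After op 6 (push 2): stack=[0,2] mem=[0,10,0,0]
After op 7 (-): stack=[-2] mem=[0,10,0,0]
After op 8 (push 19): stack=[-2,19] mem=[0,10,0,0]
After op 9 (RCL M1): stack=[-2,19,10] mem=[0,10,0,0]
After op 10 (pop): stack=[-2,19] mem=[0,10,0,0]
After op 11 (pop): stack=[-2] mem=[0,10,0,0]
After op 12 (push 19): stack=[-2,19] mem=[0,10,0,0]
After op 13 (swap): stack=[19,-2] mem=[0,10,0,0]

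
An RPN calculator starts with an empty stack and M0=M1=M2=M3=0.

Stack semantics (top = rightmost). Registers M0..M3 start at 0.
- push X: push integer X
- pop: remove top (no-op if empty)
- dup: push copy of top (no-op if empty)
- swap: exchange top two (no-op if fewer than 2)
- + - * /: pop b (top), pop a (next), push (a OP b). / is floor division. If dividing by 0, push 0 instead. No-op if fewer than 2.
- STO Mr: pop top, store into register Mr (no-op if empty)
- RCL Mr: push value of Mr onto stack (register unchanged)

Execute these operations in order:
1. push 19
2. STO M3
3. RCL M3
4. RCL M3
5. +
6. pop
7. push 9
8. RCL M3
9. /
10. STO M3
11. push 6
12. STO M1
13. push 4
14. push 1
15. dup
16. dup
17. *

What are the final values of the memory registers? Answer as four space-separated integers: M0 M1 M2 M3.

After op 1 (push 19): stack=[19] mem=[0,0,0,0]
After op 2 (STO M3): stack=[empty] mem=[0,0,0,19]
After op 3 (RCL M3): stack=[19] mem=[0,0,0,19]
After op 4 (RCL M3): stack=[19,19] mem=[0,0,0,19]
After op 5 (+): stack=[38] mem=[0,0,0,19]
After op 6 (pop): stack=[empty] mem=[0,0,0,19]
After op 7 (push 9): stack=[9] mem=[0,0,0,19]
After op 8 (RCL M3): stack=[9,19] mem=[0,0,0,19]
After op 9 (/): stack=[0] mem=[0,0,0,19]
After op 10 (STO M3): stack=[empty] mem=[0,0,0,0]
After op 11 (push 6): stack=[6] mem=[0,0,0,0]
After op 12 (STO M1): stack=[empty] mem=[0,6,0,0]
After op 13 (push 4): stack=[4] mem=[0,6,0,0]
After op 14 (push 1): stack=[4,1] mem=[0,6,0,0]
After op 15 (dup): stack=[4,1,1] mem=[0,6,0,0]
After op 16 (dup): stack=[4,1,1,1] mem=[0,6,0,0]
After op 17 (*): stack=[4,1,1] mem=[0,6,0,0]

Answer: 0 6 0 0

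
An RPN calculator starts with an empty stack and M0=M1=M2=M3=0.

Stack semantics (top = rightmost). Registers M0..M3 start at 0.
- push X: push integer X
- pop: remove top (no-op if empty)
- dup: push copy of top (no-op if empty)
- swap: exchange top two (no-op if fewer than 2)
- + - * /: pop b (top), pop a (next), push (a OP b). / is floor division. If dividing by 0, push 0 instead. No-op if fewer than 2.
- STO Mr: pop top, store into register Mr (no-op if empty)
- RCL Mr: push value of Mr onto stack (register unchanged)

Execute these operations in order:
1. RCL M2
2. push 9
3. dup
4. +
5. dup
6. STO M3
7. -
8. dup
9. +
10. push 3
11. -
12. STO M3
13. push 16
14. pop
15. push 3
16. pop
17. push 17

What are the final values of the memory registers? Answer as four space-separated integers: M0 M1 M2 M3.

Answer: 0 0 0 -39

Derivation:
After op 1 (RCL M2): stack=[0] mem=[0,0,0,0]
After op 2 (push 9): stack=[0,9] mem=[0,0,0,0]
After op 3 (dup): stack=[0,9,9] mem=[0,0,0,0]
After op 4 (+): stack=[0,18] mem=[0,0,0,0]
After op 5 (dup): stack=[0,18,18] mem=[0,0,0,0]
After op 6 (STO M3): stack=[0,18] mem=[0,0,0,18]
After op 7 (-): stack=[-18] mem=[0,0,0,18]
After op 8 (dup): stack=[-18,-18] mem=[0,0,0,18]
After op 9 (+): stack=[-36] mem=[0,0,0,18]
After op 10 (push 3): stack=[-36,3] mem=[0,0,0,18]
After op 11 (-): stack=[-39] mem=[0,0,0,18]
After op 12 (STO M3): stack=[empty] mem=[0,0,0,-39]
After op 13 (push 16): stack=[16] mem=[0,0,0,-39]
After op 14 (pop): stack=[empty] mem=[0,0,0,-39]
After op 15 (push 3): stack=[3] mem=[0,0,0,-39]
After op 16 (pop): stack=[empty] mem=[0,0,0,-39]
After op 17 (push 17): stack=[17] mem=[0,0,0,-39]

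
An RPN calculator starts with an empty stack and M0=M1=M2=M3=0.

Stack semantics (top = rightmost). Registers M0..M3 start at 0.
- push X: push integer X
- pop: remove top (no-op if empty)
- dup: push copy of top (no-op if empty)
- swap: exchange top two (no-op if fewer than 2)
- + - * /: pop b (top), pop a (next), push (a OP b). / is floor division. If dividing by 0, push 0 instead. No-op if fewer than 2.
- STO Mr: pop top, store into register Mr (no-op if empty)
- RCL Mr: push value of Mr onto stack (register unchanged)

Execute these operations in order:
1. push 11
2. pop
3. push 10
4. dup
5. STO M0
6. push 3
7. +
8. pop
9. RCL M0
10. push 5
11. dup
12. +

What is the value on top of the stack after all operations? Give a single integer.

After op 1 (push 11): stack=[11] mem=[0,0,0,0]
After op 2 (pop): stack=[empty] mem=[0,0,0,0]
After op 3 (push 10): stack=[10] mem=[0,0,0,0]
After op 4 (dup): stack=[10,10] mem=[0,0,0,0]
After op 5 (STO M0): stack=[10] mem=[10,0,0,0]
After op 6 (push 3): stack=[10,3] mem=[10,0,0,0]
After op 7 (+): stack=[13] mem=[10,0,0,0]
After op 8 (pop): stack=[empty] mem=[10,0,0,0]
After op 9 (RCL M0): stack=[10] mem=[10,0,0,0]
After op 10 (push 5): stack=[10,5] mem=[10,0,0,0]
After op 11 (dup): stack=[10,5,5] mem=[10,0,0,0]
After op 12 (+): stack=[10,10] mem=[10,0,0,0]

Answer: 10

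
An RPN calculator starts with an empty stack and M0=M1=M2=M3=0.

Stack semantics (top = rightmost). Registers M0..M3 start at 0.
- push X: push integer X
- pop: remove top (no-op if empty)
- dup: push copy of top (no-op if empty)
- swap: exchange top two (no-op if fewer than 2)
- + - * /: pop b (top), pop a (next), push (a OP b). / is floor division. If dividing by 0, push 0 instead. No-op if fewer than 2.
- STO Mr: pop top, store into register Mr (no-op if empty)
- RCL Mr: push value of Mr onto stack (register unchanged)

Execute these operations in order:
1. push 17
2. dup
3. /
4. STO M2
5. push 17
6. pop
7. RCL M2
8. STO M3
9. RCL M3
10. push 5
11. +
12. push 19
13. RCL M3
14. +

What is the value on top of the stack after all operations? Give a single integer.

After op 1 (push 17): stack=[17] mem=[0,0,0,0]
After op 2 (dup): stack=[17,17] mem=[0,0,0,0]
After op 3 (/): stack=[1] mem=[0,0,0,0]
After op 4 (STO M2): stack=[empty] mem=[0,0,1,0]
After op 5 (push 17): stack=[17] mem=[0,0,1,0]
After op 6 (pop): stack=[empty] mem=[0,0,1,0]
After op 7 (RCL M2): stack=[1] mem=[0,0,1,0]
After op 8 (STO M3): stack=[empty] mem=[0,0,1,1]
After op 9 (RCL M3): stack=[1] mem=[0,0,1,1]
After op 10 (push 5): stack=[1,5] mem=[0,0,1,1]
After op 11 (+): stack=[6] mem=[0,0,1,1]
After op 12 (push 19): stack=[6,19] mem=[0,0,1,1]
After op 13 (RCL M3): stack=[6,19,1] mem=[0,0,1,1]
After op 14 (+): stack=[6,20] mem=[0,0,1,1]

Answer: 20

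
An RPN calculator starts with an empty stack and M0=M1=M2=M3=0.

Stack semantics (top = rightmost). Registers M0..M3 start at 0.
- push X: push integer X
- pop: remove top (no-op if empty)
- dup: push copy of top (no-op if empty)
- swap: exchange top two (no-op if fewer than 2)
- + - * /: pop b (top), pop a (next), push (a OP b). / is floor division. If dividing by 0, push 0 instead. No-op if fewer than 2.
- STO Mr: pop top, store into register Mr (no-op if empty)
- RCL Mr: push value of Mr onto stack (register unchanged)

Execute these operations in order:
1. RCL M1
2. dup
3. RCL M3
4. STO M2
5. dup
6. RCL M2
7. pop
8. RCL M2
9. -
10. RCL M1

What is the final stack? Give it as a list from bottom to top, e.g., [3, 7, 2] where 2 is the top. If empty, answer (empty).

After op 1 (RCL M1): stack=[0] mem=[0,0,0,0]
After op 2 (dup): stack=[0,0] mem=[0,0,0,0]
After op 3 (RCL M3): stack=[0,0,0] mem=[0,0,0,0]
After op 4 (STO M2): stack=[0,0] mem=[0,0,0,0]
After op 5 (dup): stack=[0,0,0] mem=[0,0,0,0]
After op 6 (RCL M2): stack=[0,0,0,0] mem=[0,0,0,0]
After op 7 (pop): stack=[0,0,0] mem=[0,0,0,0]
After op 8 (RCL M2): stack=[0,0,0,0] mem=[0,0,0,0]
After op 9 (-): stack=[0,0,0] mem=[0,0,0,0]
After op 10 (RCL M1): stack=[0,0,0,0] mem=[0,0,0,0]

Answer: [0, 0, 0, 0]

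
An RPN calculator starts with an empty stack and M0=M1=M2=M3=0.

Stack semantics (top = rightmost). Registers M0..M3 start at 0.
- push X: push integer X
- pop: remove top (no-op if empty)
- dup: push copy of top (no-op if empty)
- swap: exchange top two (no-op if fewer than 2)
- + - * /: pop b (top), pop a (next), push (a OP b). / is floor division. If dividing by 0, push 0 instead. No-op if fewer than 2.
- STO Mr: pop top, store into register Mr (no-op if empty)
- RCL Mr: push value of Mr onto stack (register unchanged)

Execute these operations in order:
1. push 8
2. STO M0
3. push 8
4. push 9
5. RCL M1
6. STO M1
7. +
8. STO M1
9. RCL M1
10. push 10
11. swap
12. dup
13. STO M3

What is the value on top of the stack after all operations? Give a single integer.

After op 1 (push 8): stack=[8] mem=[0,0,0,0]
After op 2 (STO M0): stack=[empty] mem=[8,0,0,0]
After op 3 (push 8): stack=[8] mem=[8,0,0,0]
After op 4 (push 9): stack=[8,9] mem=[8,0,0,0]
After op 5 (RCL M1): stack=[8,9,0] mem=[8,0,0,0]
After op 6 (STO M1): stack=[8,9] mem=[8,0,0,0]
After op 7 (+): stack=[17] mem=[8,0,0,0]
After op 8 (STO M1): stack=[empty] mem=[8,17,0,0]
After op 9 (RCL M1): stack=[17] mem=[8,17,0,0]
After op 10 (push 10): stack=[17,10] mem=[8,17,0,0]
After op 11 (swap): stack=[10,17] mem=[8,17,0,0]
After op 12 (dup): stack=[10,17,17] mem=[8,17,0,0]
After op 13 (STO M3): stack=[10,17] mem=[8,17,0,17]

Answer: 17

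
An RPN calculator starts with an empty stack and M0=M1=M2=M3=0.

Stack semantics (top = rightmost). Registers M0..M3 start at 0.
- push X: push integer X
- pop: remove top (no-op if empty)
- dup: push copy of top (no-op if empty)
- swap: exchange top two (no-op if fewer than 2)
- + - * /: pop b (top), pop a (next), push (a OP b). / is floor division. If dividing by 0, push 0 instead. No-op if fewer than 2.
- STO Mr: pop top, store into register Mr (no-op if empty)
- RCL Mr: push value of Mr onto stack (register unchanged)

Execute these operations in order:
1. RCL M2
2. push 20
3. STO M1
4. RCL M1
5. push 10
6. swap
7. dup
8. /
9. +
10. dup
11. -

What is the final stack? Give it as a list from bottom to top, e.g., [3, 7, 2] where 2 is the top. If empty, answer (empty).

Answer: [0, 0]

Derivation:
After op 1 (RCL M2): stack=[0] mem=[0,0,0,0]
After op 2 (push 20): stack=[0,20] mem=[0,0,0,0]
After op 3 (STO M1): stack=[0] mem=[0,20,0,0]
After op 4 (RCL M1): stack=[0,20] mem=[0,20,0,0]
After op 5 (push 10): stack=[0,20,10] mem=[0,20,0,0]
After op 6 (swap): stack=[0,10,20] mem=[0,20,0,0]
After op 7 (dup): stack=[0,10,20,20] mem=[0,20,0,0]
After op 8 (/): stack=[0,10,1] mem=[0,20,0,0]
After op 9 (+): stack=[0,11] mem=[0,20,0,0]
After op 10 (dup): stack=[0,11,11] mem=[0,20,0,0]
After op 11 (-): stack=[0,0] mem=[0,20,0,0]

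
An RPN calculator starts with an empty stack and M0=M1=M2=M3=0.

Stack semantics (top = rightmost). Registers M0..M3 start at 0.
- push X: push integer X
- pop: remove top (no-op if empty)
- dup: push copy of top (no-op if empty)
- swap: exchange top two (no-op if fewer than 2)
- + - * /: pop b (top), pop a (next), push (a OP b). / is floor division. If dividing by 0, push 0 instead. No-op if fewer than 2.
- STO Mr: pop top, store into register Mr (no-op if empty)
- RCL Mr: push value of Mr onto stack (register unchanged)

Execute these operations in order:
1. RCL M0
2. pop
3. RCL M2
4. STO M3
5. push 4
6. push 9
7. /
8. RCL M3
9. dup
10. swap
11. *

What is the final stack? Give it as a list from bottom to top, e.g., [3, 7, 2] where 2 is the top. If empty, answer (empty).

Answer: [0, 0]

Derivation:
After op 1 (RCL M0): stack=[0] mem=[0,0,0,0]
After op 2 (pop): stack=[empty] mem=[0,0,0,0]
After op 3 (RCL M2): stack=[0] mem=[0,0,0,0]
After op 4 (STO M3): stack=[empty] mem=[0,0,0,0]
After op 5 (push 4): stack=[4] mem=[0,0,0,0]
After op 6 (push 9): stack=[4,9] mem=[0,0,0,0]
After op 7 (/): stack=[0] mem=[0,0,0,0]
After op 8 (RCL M3): stack=[0,0] mem=[0,0,0,0]
After op 9 (dup): stack=[0,0,0] mem=[0,0,0,0]
After op 10 (swap): stack=[0,0,0] mem=[0,0,0,0]
After op 11 (*): stack=[0,0] mem=[0,0,0,0]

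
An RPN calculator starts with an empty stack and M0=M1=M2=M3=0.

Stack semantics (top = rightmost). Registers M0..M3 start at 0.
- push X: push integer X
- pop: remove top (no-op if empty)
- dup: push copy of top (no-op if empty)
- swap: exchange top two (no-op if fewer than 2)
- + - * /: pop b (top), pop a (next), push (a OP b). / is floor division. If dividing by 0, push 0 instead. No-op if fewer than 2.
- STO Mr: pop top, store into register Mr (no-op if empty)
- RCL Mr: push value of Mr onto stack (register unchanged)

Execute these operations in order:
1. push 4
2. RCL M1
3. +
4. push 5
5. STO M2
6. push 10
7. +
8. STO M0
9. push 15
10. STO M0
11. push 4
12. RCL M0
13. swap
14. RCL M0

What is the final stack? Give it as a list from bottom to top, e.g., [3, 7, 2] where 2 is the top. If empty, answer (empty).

Answer: [15, 4, 15]

Derivation:
After op 1 (push 4): stack=[4] mem=[0,0,0,0]
After op 2 (RCL M1): stack=[4,0] mem=[0,0,0,0]
After op 3 (+): stack=[4] mem=[0,0,0,0]
After op 4 (push 5): stack=[4,5] mem=[0,0,0,0]
After op 5 (STO M2): stack=[4] mem=[0,0,5,0]
After op 6 (push 10): stack=[4,10] mem=[0,0,5,0]
After op 7 (+): stack=[14] mem=[0,0,5,0]
After op 8 (STO M0): stack=[empty] mem=[14,0,5,0]
After op 9 (push 15): stack=[15] mem=[14,0,5,0]
After op 10 (STO M0): stack=[empty] mem=[15,0,5,0]
After op 11 (push 4): stack=[4] mem=[15,0,5,0]
After op 12 (RCL M0): stack=[4,15] mem=[15,0,5,0]
After op 13 (swap): stack=[15,4] mem=[15,0,5,0]
After op 14 (RCL M0): stack=[15,4,15] mem=[15,0,5,0]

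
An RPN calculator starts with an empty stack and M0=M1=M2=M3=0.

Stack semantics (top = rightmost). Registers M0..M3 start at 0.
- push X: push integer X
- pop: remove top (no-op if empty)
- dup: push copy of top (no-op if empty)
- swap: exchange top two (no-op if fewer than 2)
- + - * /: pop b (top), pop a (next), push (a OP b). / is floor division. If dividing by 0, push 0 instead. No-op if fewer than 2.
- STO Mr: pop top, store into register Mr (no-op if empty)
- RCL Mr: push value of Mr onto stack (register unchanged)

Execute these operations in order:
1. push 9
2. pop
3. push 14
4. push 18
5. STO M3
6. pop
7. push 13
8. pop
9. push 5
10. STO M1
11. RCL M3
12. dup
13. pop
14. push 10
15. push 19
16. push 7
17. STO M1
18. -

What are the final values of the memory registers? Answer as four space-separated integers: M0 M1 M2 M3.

After op 1 (push 9): stack=[9] mem=[0,0,0,0]
After op 2 (pop): stack=[empty] mem=[0,0,0,0]
After op 3 (push 14): stack=[14] mem=[0,0,0,0]
After op 4 (push 18): stack=[14,18] mem=[0,0,0,0]
After op 5 (STO M3): stack=[14] mem=[0,0,0,18]
After op 6 (pop): stack=[empty] mem=[0,0,0,18]
After op 7 (push 13): stack=[13] mem=[0,0,0,18]
After op 8 (pop): stack=[empty] mem=[0,0,0,18]
After op 9 (push 5): stack=[5] mem=[0,0,0,18]
After op 10 (STO M1): stack=[empty] mem=[0,5,0,18]
After op 11 (RCL M3): stack=[18] mem=[0,5,0,18]
After op 12 (dup): stack=[18,18] mem=[0,5,0,18]
After op 13 (pop): stack=[18] mem=[0,5,0,18]
After op 14 (push 10): stack=[18,10] mem=[0,5,0,18]
After op 15 (push 19): stack=[18,10,19] mem=[0,5,0,18]
After op 16 (push 7): stack=[18,10,19,7] mem=[0,5,0,18]
After op 17 (STO M1): stack=[18,10,19] mem=[0,7,0,18]
After op 18 (-): stack=[18,-9] mem=[0,7,0,18]

Answer: 0 7 0 18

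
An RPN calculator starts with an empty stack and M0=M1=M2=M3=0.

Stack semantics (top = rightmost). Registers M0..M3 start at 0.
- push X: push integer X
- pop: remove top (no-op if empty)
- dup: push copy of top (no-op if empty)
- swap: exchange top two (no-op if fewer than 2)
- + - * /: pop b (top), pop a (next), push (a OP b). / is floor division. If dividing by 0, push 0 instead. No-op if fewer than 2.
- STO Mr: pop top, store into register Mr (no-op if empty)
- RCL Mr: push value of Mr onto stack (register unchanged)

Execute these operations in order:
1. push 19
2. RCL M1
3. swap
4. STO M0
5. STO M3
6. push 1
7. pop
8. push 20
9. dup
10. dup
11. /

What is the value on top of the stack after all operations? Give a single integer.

Answer: 1

Derivation:
After op 1 (push 19): stack=[19] mem=[0,0,0,0]
After op 2 (RCL M1): stack=[19,0] mem=[0,0,0,0]
After op 3 (swap): stack=[0,19] mem=[0,0,0,0]
After op 4 (STO M0): stack=[0] mem=[19,0,0,0]
After op 5 (STO M3): stack=[empty] mem=[19,0,0,0]
After op 6 (push 1): stack=[1] mem=[19,0,0,0]
After op 7 (pop): stack=[empty] mem=[19,0,0,0]
After op 8 (push 20): stack=[20] mem=[19,0,0,0]
After op 9 (dup): stack=[20,20] mem=[19,0,0,0]
After op 10 (dup): stack=[20,20,20] mem=[19,0,0,0]
After op 11 (/): stack=[20,1] mem=[19,0,0,0]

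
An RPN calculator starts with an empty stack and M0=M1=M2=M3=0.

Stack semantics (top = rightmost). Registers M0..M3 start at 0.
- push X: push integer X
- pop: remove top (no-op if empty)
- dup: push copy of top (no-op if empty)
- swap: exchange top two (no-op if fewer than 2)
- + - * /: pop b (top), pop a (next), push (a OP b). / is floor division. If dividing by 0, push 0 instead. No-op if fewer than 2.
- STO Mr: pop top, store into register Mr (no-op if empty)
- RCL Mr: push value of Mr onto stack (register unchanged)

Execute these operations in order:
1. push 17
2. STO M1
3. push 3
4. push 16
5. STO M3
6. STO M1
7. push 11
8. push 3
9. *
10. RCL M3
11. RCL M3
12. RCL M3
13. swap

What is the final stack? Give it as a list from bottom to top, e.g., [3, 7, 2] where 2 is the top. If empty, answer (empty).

After op 1 (push 17): stack=[17] mem=[0,0,0,0]
After op 2 (STO M1): stack=[empty] mem=[0,17,0,0]
After op 3 (push 3): stack=[3] mem=[0,17,0,0]
After op 4 (push 16): stack=[3,16] mem=[0,17,0,0]
After op 5 (STO M3): stack=[3] mem=[0,17,0,16]
After op 6 (STO M1): stack=[empty] mem=[0,3,0,16]
After op 7 (push 11): stack=[11] mem=[0,3,0,16]
After op 8 (push 3): stack=[11,3] mem=[0,3,0,16]
After op 9 (*): stack=[33] mem=[0,3,0,16]
After op 10 (RCL M3): stack=[33,16] mem=[0,3,0,16]
After op 11 (RCL M3): stack=[33,16,16] mem=[0,3,0,16]
After op 12 (RCL M3): stack=[33,16,16,16] mem=[0,3,0,16]
After op 13 (swap): stack=[33,16,16,16] mem=[0,3,0,16]

Answer: [33, 16, 16, 16]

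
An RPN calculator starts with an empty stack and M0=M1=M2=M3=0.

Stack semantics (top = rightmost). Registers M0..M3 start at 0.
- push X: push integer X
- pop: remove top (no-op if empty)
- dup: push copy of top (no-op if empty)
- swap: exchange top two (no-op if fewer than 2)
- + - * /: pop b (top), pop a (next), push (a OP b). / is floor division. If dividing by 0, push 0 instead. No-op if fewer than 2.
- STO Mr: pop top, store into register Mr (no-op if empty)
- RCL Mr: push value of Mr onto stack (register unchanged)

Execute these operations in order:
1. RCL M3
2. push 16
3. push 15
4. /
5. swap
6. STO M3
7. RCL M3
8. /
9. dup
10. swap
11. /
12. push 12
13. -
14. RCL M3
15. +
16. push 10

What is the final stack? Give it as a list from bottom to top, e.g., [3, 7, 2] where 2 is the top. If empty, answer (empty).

After op 1 (RCL M3): stack=[0] mem=[0,0,0,0]
After op 2 (push 16): stack=[0,16] mem=[0,0,0,0]
After op 3 (push 15): stack=[0,16,15] mem=[0,0,0,0]
After op 4 (/): stack=[0,1] mem=[0,0,0,0]
After op 5 (swap): stack=[1,0] mem=[0,0,0,0]
After op 6 (STO M3): stack=[1] mem=[0,0,0,0]
After op 7 (RCL M3): stack=[1,0] mem=[0,0,0,0]
After op 8 (/): stack=[0] mem=[0,0,0,0]
After op 9 (dup): stack=[0,0] mem=[0,0,0,0]
After op 10 (swap): stack=[0,0] mem=[0,0,0,0]
After op 11 (/): stack=[0] mem=[0,0,0,0]
After op 12 (push 12): stack=[0,12] mem=[0,0,0,0]
After op 13 (-): stack=[-12] mem=[0,0,0,0]
After op 14 (RCL M3): stack=[-12,0] mem=[0,0,0,0]
After op 15 (+): stack=[-12] mem=[0,0,0,0]
After op 16 (push 10): stack=[-12,10] mem=[0,0,0,0]

Answer: [-12, 10]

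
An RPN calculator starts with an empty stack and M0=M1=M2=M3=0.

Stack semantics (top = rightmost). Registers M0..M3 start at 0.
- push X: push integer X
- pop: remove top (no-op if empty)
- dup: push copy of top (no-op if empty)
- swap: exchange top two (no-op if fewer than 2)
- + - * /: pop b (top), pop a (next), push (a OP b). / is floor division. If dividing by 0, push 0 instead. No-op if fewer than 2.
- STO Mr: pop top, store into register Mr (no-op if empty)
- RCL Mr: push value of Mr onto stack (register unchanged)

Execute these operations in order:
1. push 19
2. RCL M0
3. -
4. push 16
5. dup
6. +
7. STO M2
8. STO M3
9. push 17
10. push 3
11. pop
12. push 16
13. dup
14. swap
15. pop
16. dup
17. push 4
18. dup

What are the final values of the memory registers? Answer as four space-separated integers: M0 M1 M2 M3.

After op 1 (push 19): stack=[19] mem=[0,0,0,0]
After op 2 (RCL M0): stack=[19,0] mem=[0,0,0,0]
After op 3 (-): stack=[19] mem=[0,0,0,0]
After op 4 (push 16): stack=[19,16] mem=[0,0,0,0]
After op 5 (dup): stack=[19,16,16] mem=[0,0,0,0]
After op 6 (+): stack=[19,32] mem=[0,0,0,0]
After op 7 (STO M2): stack=[19] mem=[0,0,32,0]
After op 8 (STO M3): stack=[empty] mem=[0,0,32,19]
After op 9 (push 17): stack=[17] mem=[0,0,32,19]
After op 10 (push 3): stack=[17,3] mem=[0,0,32,19]
After op 11 (pop): stack=[17] mem=[0,0,32,19]
After op 12 (push 16): stack=[17,16] mem=[0,0,32,19]
After op 13 (dup): stack=[17,16,16] mem=[0,0,32,19]
After op 14 (swap): stack=[17,16,16] mem=[0,0,32,19]
After op 15 (pop): stack=[17,16] mem=[0,0,32,19]
After op 16 (dup): stack=[17,16,16] mem=[0,0,32,19]
After op 17 (push 4): stack=[17,16,16,4] mem=[0,0,32,19]
After op 18 (dup): stack=[17,16,16,4,4] mem=[0,0,32,19]

Answer: 0 0 32 19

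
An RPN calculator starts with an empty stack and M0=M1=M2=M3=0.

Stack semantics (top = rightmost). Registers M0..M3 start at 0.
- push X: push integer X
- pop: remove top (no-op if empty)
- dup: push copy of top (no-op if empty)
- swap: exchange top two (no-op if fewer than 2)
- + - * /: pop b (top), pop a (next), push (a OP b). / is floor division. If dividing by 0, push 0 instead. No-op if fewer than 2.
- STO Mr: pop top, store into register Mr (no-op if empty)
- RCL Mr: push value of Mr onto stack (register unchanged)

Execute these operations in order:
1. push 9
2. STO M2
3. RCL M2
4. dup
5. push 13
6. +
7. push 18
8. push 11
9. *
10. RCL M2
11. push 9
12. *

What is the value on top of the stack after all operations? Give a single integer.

After op 1 (push 9): stack=[9] mem=[0,0,0,0]
After op 2 (STO M2): stack=[empty] mem=[0,0,9,0]
After op 3 (RCL M2): stack=[9] mem=[0,0,9,0]
After op 4 (dup): stack=[9,9] mem=[0,0,9,0]
After op 5 (push 13): stack=[9,9,13] mem=[0,0,9,0]
After op 6 (+): stack=[9,22] mem=[0,0,9,0]
After op 7 (push 18): stack=[9,22,18] mem=[0,0,9,0]
After op 8 (push 11): stack=[9,22,18,11] mem=[0,0,9,0]
After op 9 (*): stack=[9,22,198] mem=[0,0,9,0]
After op 10 (RCL M2): stack=[9,22,198,9] mem=[0,0,9,0]
After op 11 (push 9): stack=[9,22,198,9,9] mem=[0,0,9,0]
After op 12 (*): stack=[9,22,198,81] mem=[0,0,9,0]

Answer: 81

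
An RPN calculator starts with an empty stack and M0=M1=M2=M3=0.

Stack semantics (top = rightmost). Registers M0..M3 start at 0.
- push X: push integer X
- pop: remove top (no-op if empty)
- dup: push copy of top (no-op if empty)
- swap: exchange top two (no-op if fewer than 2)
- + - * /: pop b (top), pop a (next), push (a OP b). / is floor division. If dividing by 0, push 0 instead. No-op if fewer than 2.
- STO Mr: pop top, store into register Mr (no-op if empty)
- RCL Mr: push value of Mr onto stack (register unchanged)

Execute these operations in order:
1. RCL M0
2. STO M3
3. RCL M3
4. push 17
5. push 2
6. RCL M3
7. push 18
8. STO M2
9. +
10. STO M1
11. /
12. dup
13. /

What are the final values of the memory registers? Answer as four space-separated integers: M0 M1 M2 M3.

Answer: 0 2 18 0

Derivation:
After op 1 (RCL M0): stack=[0] mem=[0,0,0,0]
After op 2 (STO M3): stack=[empty] mem=[0,0,0,0]
After op 3 (RCL M3): stack=[0] mem=[0,0,0,0]
After op 4 (push 17): stack=[0,17] mem=[0,0,0,0]
After op 5 (push 2): stack=[0,17,2] mem=[0,0,0,0]
After op 6 (RCL M3): stack=[0,17,2,0] mem=[0,0,0,0]
After op 7 (push 18): stack=[0,17,2,0,18] mem=[0,0,0,0]
After op 8 (STO M2): stack=[0,17,2,0] mem=[0,0,18,0]
After op 9 (+): stack=[0,17,2] mem=[0,0,18,0]
After op 10 (STO M1): stack=[0,17] mem=[0,2,18,0]
After op 11 (/): stack=[0] mem=[0,2,18,0]
After op 12 (dup): stack=[0,0] mem=[0,2,18,0]
After op 13 (/): stack=[0] mem=[0,2,18,0]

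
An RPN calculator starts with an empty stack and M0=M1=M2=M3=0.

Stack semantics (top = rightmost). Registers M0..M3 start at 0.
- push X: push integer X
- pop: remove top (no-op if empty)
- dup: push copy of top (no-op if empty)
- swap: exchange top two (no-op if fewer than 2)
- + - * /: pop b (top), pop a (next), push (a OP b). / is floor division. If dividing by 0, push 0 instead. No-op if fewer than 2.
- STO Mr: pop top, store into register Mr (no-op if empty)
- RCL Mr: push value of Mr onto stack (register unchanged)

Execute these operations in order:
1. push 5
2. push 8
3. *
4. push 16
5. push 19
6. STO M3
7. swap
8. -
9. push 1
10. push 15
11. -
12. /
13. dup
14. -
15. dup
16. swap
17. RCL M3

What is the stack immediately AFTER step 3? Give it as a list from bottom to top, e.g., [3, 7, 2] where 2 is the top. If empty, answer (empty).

After op 1 (push 5): stack=[5] mem=[0,0,0,0]
After op 2 (push 8): stack=[5,8] mem=[0,0,0,0]
After op 3 (*): stack=[40] mem=[0,0,0,0]

[40]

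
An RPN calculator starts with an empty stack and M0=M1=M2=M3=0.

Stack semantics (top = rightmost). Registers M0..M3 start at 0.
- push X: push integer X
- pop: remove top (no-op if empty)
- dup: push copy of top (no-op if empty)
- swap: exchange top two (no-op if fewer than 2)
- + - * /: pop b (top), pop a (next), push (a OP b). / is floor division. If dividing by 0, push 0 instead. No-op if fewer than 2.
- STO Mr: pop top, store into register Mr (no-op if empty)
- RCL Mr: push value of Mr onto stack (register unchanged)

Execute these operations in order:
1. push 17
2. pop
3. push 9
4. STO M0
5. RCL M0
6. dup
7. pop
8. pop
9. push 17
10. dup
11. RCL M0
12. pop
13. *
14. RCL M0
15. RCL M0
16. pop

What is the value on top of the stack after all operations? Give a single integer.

After op 1 (push 17): stack=[17] mem=[0,0,0,0]
After op 2 (pop): stack=[empty] mem=[0,0,0,0]
After op 3 (push 9): stack=[9] mem=[0,0,0,0]
After op 4 (STO M0): stack=[empty] mem=[9,0,0,0]
After op 5 (RCL M0): stack=[9] mem=[9,0,0,0]
After op 6 (dup): stack=[9,9] mem=[9,0,0,0]
After op 7 (pop): stack=[9] mem=[9,0,0,0]
After op 8 (pop): stack=[empty] mem=[9,0,0,0]
After op 9 (push 17): stack=[17] mem=[9,0,0,0]
After op 10 (dup): stack=[17,17] mem=[9,0,0,0]
After op 11 (RCL M0): stack=[17,17,9] mem=[9,0,0,0]
After op 12 (pop): stack=[17,17] mem=[9,0,0,0]
After op 13 (*): stack=[289] mem=[9,0,0,0]
After op 14 (RCL M0): stack=[289,9] mem=[9,0,0,0]
After op 15 (RCL M0): stack=[289,9,9] mem=[9,0,0,0]
After op 16 (pop): stack=[289,9] mem=[9,0,0,0]

Answer: 9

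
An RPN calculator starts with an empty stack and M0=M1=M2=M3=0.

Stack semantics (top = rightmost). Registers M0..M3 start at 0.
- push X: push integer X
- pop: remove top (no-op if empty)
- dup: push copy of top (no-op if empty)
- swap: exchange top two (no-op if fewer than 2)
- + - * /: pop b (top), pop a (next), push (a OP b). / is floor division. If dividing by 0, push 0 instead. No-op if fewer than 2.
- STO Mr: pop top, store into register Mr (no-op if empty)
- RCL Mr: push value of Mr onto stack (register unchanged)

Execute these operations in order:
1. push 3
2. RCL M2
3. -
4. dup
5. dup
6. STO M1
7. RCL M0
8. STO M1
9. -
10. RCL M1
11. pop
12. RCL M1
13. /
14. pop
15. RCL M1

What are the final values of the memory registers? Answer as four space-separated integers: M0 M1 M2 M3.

Answer: 0 0 0 0

Derivation:
After op 1 (push 3): stack=[3] mem=[0,0,0,0]
After op 2 (RCL M2): stack=[3,0] mem=[0,0,0,0]
After op 3 (-): stack=[3] mem=[0,0,0,0]
After op 4 (dup): stack=[3,3] mem=[0,0,0,0]
After op 5 (dup): stack=[3,3,3] mem=[0,0,0,0]
After op 6 (STO M1): stack=[3,3] mem=[0,3,0,0]
After op 7 (RCL M0): stack=[3,3,0] mem=[0,3,0,0]
After op 8 (STO M1): stack=[3,3] mem=[0,0,0,0]
After op 9 (-): stack=[0] mem=[0,0,0,0]
After op 10 (RCL M1): stack=[0,0] mem=[0,0,0,0]
After op 11 (pop): stack=[0] mem=[0,0,0,0]
After op 12 (RCL M1): stack=[0,0] mem=[0,0,0,0]
After op 13 (/): stack=[0] mem=[0,0,0,0]
After op 14 (pop): stack=[empty] mem=[0,0,0,0]
After op 15 (RCL M1): stack=[0] mem=[0,0,0,0]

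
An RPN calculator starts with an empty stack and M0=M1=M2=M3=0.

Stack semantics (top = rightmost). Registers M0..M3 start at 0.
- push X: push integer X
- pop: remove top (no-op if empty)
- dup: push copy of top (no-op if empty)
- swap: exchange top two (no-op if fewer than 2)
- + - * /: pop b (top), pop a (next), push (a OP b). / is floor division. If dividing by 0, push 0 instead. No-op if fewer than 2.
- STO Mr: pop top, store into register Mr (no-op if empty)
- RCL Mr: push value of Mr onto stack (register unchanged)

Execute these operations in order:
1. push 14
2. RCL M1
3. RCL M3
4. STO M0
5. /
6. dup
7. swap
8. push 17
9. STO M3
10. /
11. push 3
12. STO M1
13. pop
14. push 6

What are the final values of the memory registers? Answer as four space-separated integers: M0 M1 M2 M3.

After op 1 (push 14): stack=[14] mem=[0,0,0,0]
After op 2 (RCL M1): stack=[14,0] mem=[0,0,0,0]
After op 3 (RCL M3): stack=[14,0,0] mem=[0,0,0,0]
After op 4 (STO M0): stack=[14,0] mem=[0,0,0,0]
After op 5 (/): stack=[0] mem=[0,0,0,0]
After op 6 (dup): stack=[0,0] mem=[0,0,0,0]
After op 7 (swap): stack=[0,0] mem=[0,0,0,0]
After op 8 (push 17): stack=[0,0,17] mem=[0,0,0,0]
After op 9 (STO M3): stack=[0,0] mem=[0,0,0,17]
After op 10 (/): stack=[0] mem=[0,0,0,17]
After op 11 (push 3): stack=[0,3] mem=[0,0,0,17]
After op 12 (STO M1): stack=[0] mem=[0,3,0,17]
After op 13 (pop): stack=[empty] mem=[0,3,0,17]
After op 14 (push 6): stack=[6] mem=[0,3,0,17]

Answer: 0 3 0 17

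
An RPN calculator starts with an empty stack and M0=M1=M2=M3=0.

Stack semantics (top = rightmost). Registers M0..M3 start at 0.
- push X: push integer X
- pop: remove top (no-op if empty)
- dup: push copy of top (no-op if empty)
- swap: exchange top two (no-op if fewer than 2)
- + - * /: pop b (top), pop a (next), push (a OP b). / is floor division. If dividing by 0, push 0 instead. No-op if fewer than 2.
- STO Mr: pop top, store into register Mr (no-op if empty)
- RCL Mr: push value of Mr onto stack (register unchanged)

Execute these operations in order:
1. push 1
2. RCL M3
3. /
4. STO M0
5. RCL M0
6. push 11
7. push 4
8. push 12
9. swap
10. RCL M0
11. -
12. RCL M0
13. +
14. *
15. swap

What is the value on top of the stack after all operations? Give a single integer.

After op 1 (push 1): stack=[1] mem=[0,0,0,0]
After op 2 (RCL M3): stack=[1,0] mem=[0,0,0,0]
After op 3 (/): stack=[0] mem=[0,0,0,0]
After op 4 (STO M0): stack=[empty] mem=[0,0,0,0]
After op 5 (RCL M0): stack=[0] mem=[0,0,0,0]
After op 6 (push 11): stack=[0,11] mem=[0,0,0,0]
After op 7 (push 4): stack=[0,11,4] mem=[0,0,0,0]
After op 8 (push 12): stack=[0,11,4,12] mem=[0,0,0,0]
After op 9 (swap): stack=[0,11,12,4] mem=[0,0,0,0]
After op 10 (RCL M0): stack=[0,11,12,4,0] mem=[0,0,0,0]
After op 11 (-): stack=[0,11,12,4] mem=[0,0,0,0]
After op 12 (RCL M0): stack=[0,11,12,4,0] mem=[0,0,0,0]
After op 13 (+): stack=[0,11,12,4] mem=[0,0,0,0]
After op 14 (*): stack=[0,11,48] mem=[0,0,0,0]
After op 15 (swap): stack=[0,48,11] mem=[0,0,0,0]

Answer: 11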